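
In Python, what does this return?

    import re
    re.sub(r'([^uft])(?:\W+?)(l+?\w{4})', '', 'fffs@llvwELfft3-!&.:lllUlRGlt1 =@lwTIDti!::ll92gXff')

This matches any character except [uft] (captured); then one or more of a non-word character (lazy) (non-capturing group); then one or more of the literal 'l' (lazy), then exactly 4 of a word character (captured).
Matches: at [3:10] → 's@llvwE'; at [14:25] → '3-!&.:lllUl'; at [29:38] → '1 =@lwTID'; at [39:48] → 'i!::ll92g'.
Every occurrence is swapped for ''.

'fffLfftRGlttXff'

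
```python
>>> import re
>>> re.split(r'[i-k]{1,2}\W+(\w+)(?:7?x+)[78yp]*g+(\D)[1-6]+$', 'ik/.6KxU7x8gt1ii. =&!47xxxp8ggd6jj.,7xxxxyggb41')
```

['ik/.6KxU7x8gt1ii. =&!47xxxp8ggd6', '7xxx', 'b', '']

The pattern matches 1 to 2 of a character in [i-k], then one or more of a non-word character; then one or more of a word character (captured); then optionally the literal '7', then one or more of a literal 'x' (non-capturing group); then zero or more of one of [78yp], then one or more of a literal 'g'; then a non-digit (captured); then one or more of a character in [1-6]; then anchored at the end.
Matches to split on: at [32:47] → 'jj.,7xxxxyggb41'.
Because the pattern has a capturing group, `split` also inserts each captured text between the pieces.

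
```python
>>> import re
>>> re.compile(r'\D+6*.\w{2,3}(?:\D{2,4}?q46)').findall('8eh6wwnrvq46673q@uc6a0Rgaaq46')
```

The pattern matches one or more of a non-digit; then zero or more of a literal '6', then any character, then 2 to 3 of a word character; then 2 to 4 of a non-digit (lazy), then the literal 'q46' (non-capturing group).
Walking the string: at [1:12] → 'eh6wwnrvq46'; at [15:29] → 'q@uc6a0Rgaaq46'.
No capturing groups, so `findall` returns the 2 full match strings.

['eh6wwnrvq46', 'q@uc6a0Rgaaq46']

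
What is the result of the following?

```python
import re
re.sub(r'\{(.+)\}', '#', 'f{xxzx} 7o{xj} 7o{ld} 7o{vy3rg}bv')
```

'f#bv'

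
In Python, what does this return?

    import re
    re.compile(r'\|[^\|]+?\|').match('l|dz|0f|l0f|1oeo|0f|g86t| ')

None

`match` is anchored at position 0; if the pattern doesn't fit there, it returns None.
Here the string doesn't start with a match, so the call returns None.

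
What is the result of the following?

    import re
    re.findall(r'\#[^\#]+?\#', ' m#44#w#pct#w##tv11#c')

['#44#', '#pct#', '#tv11#']

Matches: at [2:6] → '#44#'; at [7:12] → '#pct#'; at [14:20] → '#tv11#'.
With no groups in the pattern, `findall` gives back each whole match — 3 here.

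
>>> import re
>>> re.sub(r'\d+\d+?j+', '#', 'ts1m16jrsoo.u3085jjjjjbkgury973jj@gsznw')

'ts1m#rsoo.u#bkgury#@gsznw'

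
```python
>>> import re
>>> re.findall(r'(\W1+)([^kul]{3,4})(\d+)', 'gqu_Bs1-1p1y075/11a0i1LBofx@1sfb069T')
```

The pattern matches a non-word character, then one or more of a literal '1' (captured); then 3 to 4 of any character except [kul] (captured); then one or more of a digit (captured).
Scanning left to right: at [7:15] match '-1p1y075', groups = ('-1', 'p1y0', '75'); at [15:22] match '/11a0i1', groups = ('/11', 'a0i', '1'); at [27:35] match '@1sfb069', groups = ('@1', 'sfb0', '69').
`findall` packs the 3 group values into a tuple for every match.

[('-1', 'p1y0', '75'), ('/11', 'a0i', '1'), ('@1', 'sfb0', '69')]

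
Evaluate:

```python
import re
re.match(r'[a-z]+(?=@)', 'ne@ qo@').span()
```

(0, 2)

`match` is anchored at position 0; if the pattern doesn't fit there, it returns None.
The match spans [0:2] → 'ne'.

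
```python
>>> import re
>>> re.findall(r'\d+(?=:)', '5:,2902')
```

Lookahead/lookbehind check context without consuming it, so the matched span excludes the asserted characters.
`findall` yields the raw match text (1 of them) because the pattern has no groups.

['5']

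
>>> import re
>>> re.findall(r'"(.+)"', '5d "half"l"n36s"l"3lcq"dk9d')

['half"l"n36s"l"3lcq']

Matches: at [3:23] match '"half"l"n36s"l"3lcq"', group 1 = 'half"l"n36s"l"3lcq'.
With a single group, `findall` returns only what that group captured — 1 item.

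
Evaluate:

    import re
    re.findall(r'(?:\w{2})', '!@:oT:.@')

['oT']

Pattern: exactly 2 of a word character (non-capturing group).
Matches: at [3:5] → 'oT'.
Since nothing is captured, `findall` lists the 1 matched substring directly.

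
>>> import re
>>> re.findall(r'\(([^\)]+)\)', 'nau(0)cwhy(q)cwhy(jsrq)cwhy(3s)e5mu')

['0', 'q', 'jsrq', '3s']

Scanning left to right: at [3:6] match '(0)', group 1 = '0'; at [10:13] match '(q)', group 1 = 'q'; at [17:23] match '(jsrq)', group 1 = 'jsrq'; at [27:31] match '(3s)', group 1 = '3s'.
With a single group, `findall` returns only what that group captured — 4 items.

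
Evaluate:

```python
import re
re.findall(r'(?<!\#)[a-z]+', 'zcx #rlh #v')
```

['zcx', 'lh']

`(?!…)`/`(?<!…)` only lets a position through if the neighbouring text does NOT match; no characters are consumed.
Scanning left to right: at [0:3] → 'zcx'; at [6:8] → 'lh'.
With no groups in the pattern, `findall` gives back each whole match — 2 here.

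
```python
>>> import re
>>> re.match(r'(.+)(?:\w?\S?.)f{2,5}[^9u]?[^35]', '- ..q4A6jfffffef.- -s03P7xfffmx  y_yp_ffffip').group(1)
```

Pattern: one or more of any character (captured); then optionally a word character, then optionally a non-whitespace character, then any character (non-capturing group); then 2 to 5 of a literal 'f', then optionally any character except [9u], then any character except [35].
`re.match` only tries the pattern at the start of the string.
The match spans [0:44] → '- ..q4A6jfffffef.- -s03P7xfffmx  y_yp_ffffip'.
Captured: group 1 = '- ..q4A6jfffffef.- -s03P7xfffmx  y_yp_f'.

'- ..q4A6jfffffef.- -s03P7xfffmx  y_yp_f'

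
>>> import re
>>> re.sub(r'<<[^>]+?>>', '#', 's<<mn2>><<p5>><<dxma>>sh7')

's###sh7'

`sub` substitutes '#' at each match site.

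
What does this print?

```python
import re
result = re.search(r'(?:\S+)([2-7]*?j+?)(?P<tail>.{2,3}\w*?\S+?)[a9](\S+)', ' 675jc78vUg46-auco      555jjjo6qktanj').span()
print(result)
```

(1, 18)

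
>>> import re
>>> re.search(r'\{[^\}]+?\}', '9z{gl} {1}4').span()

(2, 6)

Unlike `match`, `search` isn't anchored — it looks for the pattern anywhere in the string.
The match spans [2:6] → '{gl}'.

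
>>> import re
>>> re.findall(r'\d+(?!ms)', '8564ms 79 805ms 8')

`(?!…)`/`(?<!…)` only lets a position through if the neighbouring text does NOT match; no characters are consumed.
Walking the string: at [0:3] → '856'; at [7:9] → '79'; at [10:12] → '80'; at [16:17] → '8'.
Since nothing is captured, `findall` lists the 4 matched substrings directly.

['856', '79', '80', '8']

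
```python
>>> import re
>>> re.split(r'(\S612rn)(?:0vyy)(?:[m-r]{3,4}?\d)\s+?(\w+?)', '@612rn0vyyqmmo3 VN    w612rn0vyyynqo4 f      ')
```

['', '@612rn', 'V', 'N    w612rn0vyyynqo4 f      ']

Pattern: a non-whitespace character, then the literal '61', then the literal '2rn' (captured); then the literal '0vy', then the literal 'y' (non-capturing group); then 3 to 4 of a character in [m-r] (lazy), then a digit (non-capturing group); then one or more of whitespace (lazy); then one or more of a word character (lazy) (captured).
A non-greedy quantifier consumes as few characters as it can — just enough that the remainder of the pattern still matches from where it stops; whatever follows it matches normally.
Matches to split on: at [0:17] → '@612rn0vyyqmmo3 V'.
Because the pattern has a capturing group, `split` also inserts each captured text between the pieces.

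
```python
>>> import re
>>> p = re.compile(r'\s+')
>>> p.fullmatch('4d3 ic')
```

None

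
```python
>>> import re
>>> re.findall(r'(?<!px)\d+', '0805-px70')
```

A negative assertion filters positions out without eating any characters.
Walking the string: at [0:4] → '0805'; at [8:9] → '0'.
`findall` yields the raw match text (2 of them) because the pattern has no groups.

['0805', '0']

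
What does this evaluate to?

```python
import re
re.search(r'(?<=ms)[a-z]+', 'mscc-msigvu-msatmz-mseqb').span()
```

The `(?=…)`/`(?<=…)` assertion just peeks at neighbouring text; it doesn't advance the match position.
The match spans [2:4] → 'cc'.

(2, 4)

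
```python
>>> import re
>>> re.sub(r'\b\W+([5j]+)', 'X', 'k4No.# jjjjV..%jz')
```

The pattern matches a word boundary (`\b`, zero-width); then one or more of a non-word character; then one or more of one of [5j] (captured).
Matches: at [4:11] → '.# jjjj'; at [12:16] → '..%j'.
Each match is replaced by 'X'.

'k4NoXVXz'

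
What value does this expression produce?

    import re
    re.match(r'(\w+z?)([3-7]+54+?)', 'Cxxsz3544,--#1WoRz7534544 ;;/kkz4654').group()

'Cxxsz354'

With `match`, the pattern is implicitly anchored at the beginning.
The match spans [0:8] → 'Cxxsz354'.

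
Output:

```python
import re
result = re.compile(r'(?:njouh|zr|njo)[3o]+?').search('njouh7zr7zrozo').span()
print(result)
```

(9, 12)

`search` walks the string left to right and returns the first match it finds.
The match spans [9:12] → 'zro'.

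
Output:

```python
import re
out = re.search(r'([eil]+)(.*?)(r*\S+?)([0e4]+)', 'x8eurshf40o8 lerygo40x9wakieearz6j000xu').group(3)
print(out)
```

urshf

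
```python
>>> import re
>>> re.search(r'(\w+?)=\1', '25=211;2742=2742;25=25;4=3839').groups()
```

('2742',)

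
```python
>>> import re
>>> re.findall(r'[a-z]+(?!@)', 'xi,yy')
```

['xi', 'yy']

The negative lookahead/lookbehind blocks any match where the forbidden context is present.
Walking the string: at [0:2] → 'xi'; at [3:5] → 'yy'.
`findall` yields the raw match text (2 of them) because the pattern has no groups.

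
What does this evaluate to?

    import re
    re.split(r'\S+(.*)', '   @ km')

['   ', ' km', '']

Pattern: one or more of a non-whitespace character; then zero or more of any character (captured).
Matches to split on: at [3:7] → '@ km'.
`re.split` interleaves the captured-group text with the surrounding fragments.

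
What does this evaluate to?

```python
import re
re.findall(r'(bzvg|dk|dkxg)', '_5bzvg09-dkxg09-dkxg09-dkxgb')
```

The regex engine tests alternatives in the order written; an earlier branch that matches wins even if a later one would match more.
One capturing group, so `findall` returns just the captured substring from each match — 4 in all.

['bzvg', 'dk', 'dk', 'dk']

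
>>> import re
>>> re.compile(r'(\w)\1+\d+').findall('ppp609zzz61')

`\1` has to match the exact text group 1 already captured.
Because there's exactly one group, `findall` drops the full match and keeps group 1 from each hit.

['p', 'z']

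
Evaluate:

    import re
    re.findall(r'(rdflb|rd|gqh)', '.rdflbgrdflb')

['rdflb', 'rdflb']

Alternation tries branches left to right and keeps the first one that lets the overall match succeed at that position.
One capturing group, so `findall` returns just the captured substring from each match — 2 in all.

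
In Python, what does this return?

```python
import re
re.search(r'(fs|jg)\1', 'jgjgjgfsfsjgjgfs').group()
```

'jgjg'

After group 1 captures some text, `\1` only succeeds where that same text appears again.
`re.search` tries every starting position until one works.
The match spans [0:4] → 'jgjg'.
Captured: group 1 = 'jg'.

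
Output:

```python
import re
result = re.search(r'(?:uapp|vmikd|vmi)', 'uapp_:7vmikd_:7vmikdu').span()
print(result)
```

(0, 4)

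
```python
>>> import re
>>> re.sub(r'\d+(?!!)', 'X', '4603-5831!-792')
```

Because the assertion is negative and zero-width, positions next to the forbidden text are skipped.
Matches: at [0:4] → '4603'; at [5:8] → '583'; at [11:14] → '792'.
Each match is replaced by 'X'.

'X-X1!-X'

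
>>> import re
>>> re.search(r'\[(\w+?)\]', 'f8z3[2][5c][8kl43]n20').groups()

('2',)

`re.search` tries every starting position until one works.
The match spans [4:7] → '[2]'.
Captured: group 1 = '2'.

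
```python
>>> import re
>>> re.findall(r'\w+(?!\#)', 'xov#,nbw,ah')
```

['xo', 'nbw', 'ah']

The negative lookahead/lookbehind blocks any match where the forbidden context is present.
`findall` yields the raw match text (3 of them) because the pattern has no groups.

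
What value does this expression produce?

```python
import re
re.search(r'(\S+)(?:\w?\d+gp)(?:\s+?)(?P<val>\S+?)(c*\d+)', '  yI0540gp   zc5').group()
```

The match spans [2:16] → 'yI0540gp   zc5'.

'yI0540gp   zc5'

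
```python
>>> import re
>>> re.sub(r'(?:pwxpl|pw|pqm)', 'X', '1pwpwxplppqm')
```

'1XXpX'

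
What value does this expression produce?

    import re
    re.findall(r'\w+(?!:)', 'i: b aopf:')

['b', 'aop']

A negative assertion filters positions out without eating any characters.
No capturing groups, so `findall` returns the 2 full match strings.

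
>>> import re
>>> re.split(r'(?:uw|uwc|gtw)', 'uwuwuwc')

['', '', '', 'c']

Alternation isn't longest-match — the leftmost alternative that fits at this position is chosen.
Splitting on the pattern gives 4 pieces.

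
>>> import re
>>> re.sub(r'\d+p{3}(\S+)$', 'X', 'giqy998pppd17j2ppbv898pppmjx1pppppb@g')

'giqyX'

Every occurrence is swapped for 'X'.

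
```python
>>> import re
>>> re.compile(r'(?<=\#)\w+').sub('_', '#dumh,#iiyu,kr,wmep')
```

'#_,#_,kr,wmep'

Lookahead/lookbehind check context without consuming it, so the matched span excludes the asserted characters.
Each match is replaced by '_'.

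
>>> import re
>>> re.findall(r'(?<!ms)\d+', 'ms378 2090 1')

['78', '2090', '1']

Because the assertion is negative and zero-width, positions next to the forbidden text are skipped.
Since nothing is captured, `findall` lists the 3 matched substrings directly.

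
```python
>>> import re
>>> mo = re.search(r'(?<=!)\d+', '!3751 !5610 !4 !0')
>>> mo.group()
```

The lookaround is zero-width — it requires the adjacent text to match without consuming it, so the asserted text isn't part of the match.
`re.search` scans for the first position where the pattern succeeds.
The match spans [1:5] → '3751'.

'3751'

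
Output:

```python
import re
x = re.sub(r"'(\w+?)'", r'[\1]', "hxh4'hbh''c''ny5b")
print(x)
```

The replacement refers to a captured group, so each match is rewritten using its own captured text.

hxh4[hbh][c]'ny5b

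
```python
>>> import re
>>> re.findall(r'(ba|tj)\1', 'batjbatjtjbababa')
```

`\1` has to match the exact text group 1 already captured.
Scanning left to right: at [6:10] match 'tjtj', group 1 = 'tj'; at [10:14] match 'baba', group 1 = 'ba'.
`findall` collects group 1 from each match (2 total).

['tj', 'ba']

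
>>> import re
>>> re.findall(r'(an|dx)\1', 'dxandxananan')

`\1` is not a pattern — it's the concrete string captured by group 1, re-applied verbatim.
With a single group, `findall` returns only what that group captured — 1 item.

['an']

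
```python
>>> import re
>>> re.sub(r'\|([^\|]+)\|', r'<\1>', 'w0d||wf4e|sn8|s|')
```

Each match is replaced using the text its own group 1 captured.

'w0d|<wf4e>sn8<s>'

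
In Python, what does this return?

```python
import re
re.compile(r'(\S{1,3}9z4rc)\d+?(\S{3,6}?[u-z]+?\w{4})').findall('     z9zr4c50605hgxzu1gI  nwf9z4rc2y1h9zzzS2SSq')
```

[('nwf9z4rc', 'y1h9zzzS2')]

This matches 1 to 3 of a non-whitespace character, then the literal '9z4', then the literal 'rc' (captured); then one or more of a digit (lazy); then 3 to 6 of a non-whitespace character (lazy), then one or more of a character in [u-z] (lazy), then exactly 4 of a word character (captured).
Lazy quantifiers expand one character at a time until the remainder of the pattern can match.
Scanning left to right: at [26:44] match 'nwf9z4rc2y1h9zzzS2', groups = ('nwf9z4rc', 'y1h9zzzS2').
With 2 capturing groups, `findall` returns a 2-tuple per match.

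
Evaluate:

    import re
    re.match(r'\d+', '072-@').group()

'072'

This matches one or more of a digit.
`re.match` won't scan ahead — the pattern has to work from the very first character.
The match spans [0:3] → '072'.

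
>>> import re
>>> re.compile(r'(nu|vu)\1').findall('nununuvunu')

['nu']

The backreference `\1` re-matches whatever the first group consumed, character for character.
With a single group, `findall` returns only what that group captured — 1 item.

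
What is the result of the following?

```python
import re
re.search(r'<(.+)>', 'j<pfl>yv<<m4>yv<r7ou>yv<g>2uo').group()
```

'<pfl>yv<<m4>yv<r7ou>yv<g>'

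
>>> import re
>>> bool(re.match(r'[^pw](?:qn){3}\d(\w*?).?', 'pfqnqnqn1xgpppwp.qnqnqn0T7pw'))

`match` is anchored at position 0; if the pattern doesn't fit there, it returns None.
Here the string doesn't start with a match, so the call returns None, and `bool(None)` is False.

False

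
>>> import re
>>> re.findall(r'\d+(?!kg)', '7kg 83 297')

['83', '297']

A negative assertion filters positions out without eating any characters.
Scanning left to right: at [4:6] → '83'; at [7:10] → '297'.
With no groups in the pattern, `findall` gives back each whole match — 2 here.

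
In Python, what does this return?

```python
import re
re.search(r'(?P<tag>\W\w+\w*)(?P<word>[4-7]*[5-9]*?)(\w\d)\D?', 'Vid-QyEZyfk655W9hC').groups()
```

The match spans [3:17] → '-QyEZyfk655W9h'.
Captured: group 1 = '-QyEZyfk655', group 2 = '', group 3 = 'W9'.

('-QyEZyfk655', '', 'W9')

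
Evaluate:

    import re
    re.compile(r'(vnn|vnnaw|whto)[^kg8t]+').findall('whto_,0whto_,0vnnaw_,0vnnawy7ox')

The regex engine tests alternatives in the order written; an earlier branch that matches wins even if a later one would match more.
Because there's exactly one group, `findall` drops the full match and keeps group 1 from each hit.

['whto', 'vnn']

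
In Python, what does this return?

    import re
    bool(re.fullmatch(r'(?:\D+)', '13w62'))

False

Pattern: one or more of a non-digit (non-capturing group).
For `fullmatch`, every character of the input must be accounted for by the pattern.
Here there's no way to consume every character, so the call returns None, and `bool(None)` is False.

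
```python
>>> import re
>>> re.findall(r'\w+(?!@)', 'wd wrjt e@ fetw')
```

['wd', 'wrjt', 'fetw']

The negative lookaround is zero-width — it rules out positions where the adjacent text would match, without consuming anything.
Scanning left to right: at [0:2] → 'wd'; at [3:7] → 'wrjt'; at [11:15] → 'fetw'.
`findall` yields the raw match text (3 of them) because the pattern has no groups.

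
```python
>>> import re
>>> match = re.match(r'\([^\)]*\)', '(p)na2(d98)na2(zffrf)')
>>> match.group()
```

'(p)'

`match` is anchored at position 0; if the pattern doesn't fit there, it returns None.
The match spans [0:3] → '(p)'.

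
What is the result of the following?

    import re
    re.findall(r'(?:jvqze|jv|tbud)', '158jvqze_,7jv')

['jvqze', 'jv']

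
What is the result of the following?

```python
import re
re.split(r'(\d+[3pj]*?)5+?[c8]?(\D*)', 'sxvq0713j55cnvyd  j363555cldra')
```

['sxvq', '0713j', '', '5cnvyd  j', '36355', 'ldra', '']

`re.split` interleaves the captured-group text with the surrounding fragments.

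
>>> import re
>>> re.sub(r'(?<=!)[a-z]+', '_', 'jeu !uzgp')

'jeu !_'

The lookaround is zero-width — it requires the adjacent text to match without consuming it, so the asserted text isn't part of the match.
Each match is replaced by '_'.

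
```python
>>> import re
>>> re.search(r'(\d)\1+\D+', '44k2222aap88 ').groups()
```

A backreference is literal: `\1` must see the identical characters the first group matched.
`search` walks the string left to right and returns the first match it finds.
The match spans [0:3] → '44k'.
Captured: group 1 = '4'.

('4',)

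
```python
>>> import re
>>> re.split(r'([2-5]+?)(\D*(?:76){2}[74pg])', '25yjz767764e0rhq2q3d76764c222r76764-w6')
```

The pattern matches one or more of a character in [2-5] (lazy) (captured); then zero or more of a non-digit, then the literal '76' repeated 2 times, then one of [74pg] (captured).
Matches to split on: at [18:25] → '3d76764'; at [26:35] → '222r76764'.
`re.split` interleaves the captured-group text with the surrounding fragments.

['25yjz767764e0rhq2q', '3', 'd76764', 'c', '222', 'r76764', '-w6']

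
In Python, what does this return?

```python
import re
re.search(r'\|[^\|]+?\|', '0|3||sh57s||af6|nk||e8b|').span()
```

(1, 4)

`re.search` tries every starting position until one works.
The match spans [1:4] → '|3|'.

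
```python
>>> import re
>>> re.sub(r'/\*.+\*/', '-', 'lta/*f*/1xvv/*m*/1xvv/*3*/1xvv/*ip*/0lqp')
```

Each match is replaced by '-'.

'lta-0lqp'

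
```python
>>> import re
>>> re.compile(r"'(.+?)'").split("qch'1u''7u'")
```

['qch', '1u', '', '7u', '']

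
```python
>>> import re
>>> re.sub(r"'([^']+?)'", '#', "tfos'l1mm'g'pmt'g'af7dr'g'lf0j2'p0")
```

Every occurrence is swapped for '#'.

'tfos#g#g#g#p0'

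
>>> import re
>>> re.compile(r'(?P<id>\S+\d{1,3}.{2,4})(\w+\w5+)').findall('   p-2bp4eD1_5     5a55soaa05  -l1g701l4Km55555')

[('p-2bp4eD', '1_5'), ('5a55soaa05  -l', '1g701l4Km55555')]

With 2 capturing groups, `findall` returns a 2-tuple per match.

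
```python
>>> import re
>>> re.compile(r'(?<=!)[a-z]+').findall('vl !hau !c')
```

The positive lookaround only admits positions where the adjacent text matches; those characters stay outside the span.
With no groups in the pattern, `findall` gives back each whole match — 2 here.

['hau', 'c']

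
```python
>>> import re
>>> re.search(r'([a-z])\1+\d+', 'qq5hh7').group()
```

'qq5'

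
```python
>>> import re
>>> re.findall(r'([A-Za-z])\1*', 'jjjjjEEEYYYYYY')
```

`\1` has to match the exact text group 1 already captured.
`findall` collects group 1 from each match (3 total).

['j', 'E', 'Y']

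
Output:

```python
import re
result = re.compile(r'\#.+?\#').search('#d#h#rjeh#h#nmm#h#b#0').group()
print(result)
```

With the lazy modifier that quantifier settles for the fewest repetitions that let the rest of the pattern succeed (the atoms after it are unaffected and can still be greedy).
The match spans [0:3] → '#d#'.

#d#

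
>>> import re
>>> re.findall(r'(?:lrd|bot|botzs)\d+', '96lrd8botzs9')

Walking the string: at [2:6] → 'lrd8'; at [6:12] → 'botzs9'.
Since nothing is captured, `findall` lists the 2 matched substrings directly.

['lrd8', 'botzs9']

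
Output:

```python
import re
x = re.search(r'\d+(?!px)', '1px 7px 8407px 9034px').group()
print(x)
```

840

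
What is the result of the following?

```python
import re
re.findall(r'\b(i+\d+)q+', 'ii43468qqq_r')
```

['ii43468']

`findall` collects group 1 from the one match (1 total).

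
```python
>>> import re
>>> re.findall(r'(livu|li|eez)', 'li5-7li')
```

['li', 'li']

Because there's exactly one group, `findall` drops the full match and keeps group 1 from each hit.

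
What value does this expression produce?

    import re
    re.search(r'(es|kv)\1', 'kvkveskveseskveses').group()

After group 1 captures some text, `\1` only succeeds where that same text appears again.
`re.search` tries every starting position until one works.
The match spans [0:4] → 'kvkv'.
Captured: group 1 = 'kv'.

'kvkv'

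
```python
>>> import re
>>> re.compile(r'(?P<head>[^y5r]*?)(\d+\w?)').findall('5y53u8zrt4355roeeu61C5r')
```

[('', '5y'), ('', '53u'), ('', '8z'), ('t', '4355r'), ('oeeu', '61C'), ('', '5r')]

The pattern matches zero or more of any character except [y5r] (lazy) (captured as 'head'); then one or more of a digit, then optionally a word character (captured).
With the lazy modifier that quantifier settles for the fewest repetitions that let the rest of the pattern succeed (the atoms after it are unaffected and can still be greedy).
Scanning left to right: at [0:2] match '5y', groups = ('', '5y'); at [2:5] match '53u', groups = ('', '53u'); at [5:7] match '8z', groups = ('', '8z'); at [8:14] match 't4355r', groups = ('t', '4355r'); at [14:21] match 'oeeu61C', groups = ('oeeu', '61C'); ….
2 groups means each result is a tuple of 2 captured strings — 6 here.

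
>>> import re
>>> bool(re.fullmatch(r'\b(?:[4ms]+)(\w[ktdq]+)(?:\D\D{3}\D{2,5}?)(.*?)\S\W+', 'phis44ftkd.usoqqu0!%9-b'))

False

This matches a word boundary (`\b`, zero-width); then one or more of one of [4ms] (non-capturing group); then a word character, then one or more of one of [ktdq] (captured); then a non-digit, then exactly 3 of a non-digit, then 2 to 5 of a non-digit (lazy) (non-capturing group); then zero or more of any character (lazy) (captured); then a non-whitespace character, then one or more of a non-word character.
For `fullmatch`, every character of the input must be accounted for by the pattern.
Here the pattern can't cover the whole string, so the call returns None, and `bool(None)` is False.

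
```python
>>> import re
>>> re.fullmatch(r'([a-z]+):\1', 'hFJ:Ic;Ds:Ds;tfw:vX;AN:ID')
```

None

`re.fullmatch` requires the pattern to consume the entire string.
Here the pattern can't cover the whole string, so the call returns None.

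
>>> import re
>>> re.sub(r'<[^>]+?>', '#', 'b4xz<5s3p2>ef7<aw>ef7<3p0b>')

Every occurrence is swapped for '#'.

'b4xz#ef7#ef7#'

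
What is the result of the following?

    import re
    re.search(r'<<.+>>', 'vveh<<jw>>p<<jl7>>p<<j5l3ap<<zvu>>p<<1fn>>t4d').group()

The match spans [4:42] → '<<jw>>p<<jl7>>p<<j5l3ap<<zvu>>p<<1fn>>'.

'<<jw>>p<<jl7>>p<<j5l3ap<<zvu>>p<<1fn>>'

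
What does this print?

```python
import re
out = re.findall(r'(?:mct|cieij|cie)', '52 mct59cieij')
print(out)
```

['mct', 'cieij']

Branches in `(...|...)` are attempted left-to-right; the first branch that allows the whole pattern to succeed is taken.
No capturing groups, so `findall` returns the 2 full match strings.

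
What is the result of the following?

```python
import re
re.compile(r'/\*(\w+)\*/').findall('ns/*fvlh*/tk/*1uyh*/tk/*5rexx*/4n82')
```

['fvlh', '1uyh', '5rexx']

With a single group, `findall` returns only what that group captured — 3 items.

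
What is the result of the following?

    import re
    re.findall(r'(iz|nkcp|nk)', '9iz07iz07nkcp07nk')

Branches in `(...|...)` are attempted left-to-right; the first branch that allows the whole pattern to succeed is taken.
Walking the string: at [1:3] match 'iz', group 1 = 'iz'; at [5:7] match 'iz', group 1 = 'iz'; at [9:13] match 'nkcp', group 1 = 'nkcp'; at [15:17] match 'nk', group 1 = 'nk'.
With a single group, `findall` returns only what that group captured — 4 items.

['iz', 'iz', 'nkcp', 'nk']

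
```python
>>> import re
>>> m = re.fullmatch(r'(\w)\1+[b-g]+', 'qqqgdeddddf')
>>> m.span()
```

(0, 11)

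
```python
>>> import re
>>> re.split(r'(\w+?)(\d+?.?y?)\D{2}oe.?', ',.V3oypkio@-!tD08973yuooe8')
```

[',.V3oypkio@-!', 'tD', '08973y', '']

A `+?`/`*?`/`{m,n}?` starts at its minimum and grows only as far as needed for what follows to match.
The group in the pattern means `split` returns the separators' captures alongside the pieces.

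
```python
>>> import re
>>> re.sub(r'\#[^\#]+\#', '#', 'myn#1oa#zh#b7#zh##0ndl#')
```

Matches: at [3:8] → '#1oa#'; at [10:14] → '#b7#'; at [17:23] → '#0ndl#'.
Every occurrence is swapped for '#'.

'myn#zh#zh##'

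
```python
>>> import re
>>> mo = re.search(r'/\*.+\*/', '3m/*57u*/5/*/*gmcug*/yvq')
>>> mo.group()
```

`search` walks the string left to right and returns the first match it finds.
The match spans [2:21] → '/*57u*/5/*/*gmcug*/'.

'/*57u*/5/*/*gmcug*/'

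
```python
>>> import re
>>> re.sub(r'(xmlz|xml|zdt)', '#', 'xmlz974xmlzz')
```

The regex engine tests alternatives in the order written; an earlier branch that matches wins even if a later one would match more.
Matches: at [0:4] → 'xmlz'; at [7:11] → 'xmlz'.
`sub` substitutes '#' at each match site.

'#974#z'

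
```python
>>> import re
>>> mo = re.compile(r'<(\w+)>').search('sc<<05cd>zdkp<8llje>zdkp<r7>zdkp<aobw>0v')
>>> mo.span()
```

(3, 9)

`search` walks the string left to right and returns the first match it finds.
The match spans [3:9] → '<05cd>'.
Captured: group 1 = '05cd'.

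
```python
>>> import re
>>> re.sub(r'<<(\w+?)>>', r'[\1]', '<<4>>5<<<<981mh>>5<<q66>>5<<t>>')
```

Matches: at [0:5] → '<<4>>'; at [8:17] → '<<981mh>>'; at [18:25] → '<<q66>>'; at [26:31] → '<<t>>'.
`\1` in the replacement pulls in group 1's text for each match.

'[4]5<<[981mh]5[q66]5[t]'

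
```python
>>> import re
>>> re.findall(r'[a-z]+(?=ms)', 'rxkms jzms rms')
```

['rxk', 'jz', 'r']

The positive lookaround only admits positions where the adjacent text matches; those characters stay outside the span.
Scanning left to right: at [0:3] → 'rxk'; at [6:8] → 'jz'; at [11:12] → 'r'.
Since nothing is captured, `findall` lists the 3 matched substrings directly.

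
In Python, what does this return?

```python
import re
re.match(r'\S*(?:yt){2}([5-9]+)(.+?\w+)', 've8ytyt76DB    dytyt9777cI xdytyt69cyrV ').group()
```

've8ytyt76DB'

Pattern: zero or more of a non-whitespace character, then the literal 'yt' repeated 2 times; then one or more of a character in [5-9] (captured); then one or more of any character (lazy), then one or more of a word character (captured).
Lazy quantifiers expand one character at a time until the remainder of the pattern can match.
`re.match` won't scan ahead — the pattern has to work from the very first character.
The match spans [0:11] → 've8ytyt76DB'.
Captured: group 1 = '76', group 2 = 'DB'.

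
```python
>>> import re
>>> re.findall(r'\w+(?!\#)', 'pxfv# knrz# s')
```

A negative assertion filters positions out without eating any characters.
`findall` yields the raw match text (3 of them) because the pattern has no groups.

['pxf', 'knr', 's']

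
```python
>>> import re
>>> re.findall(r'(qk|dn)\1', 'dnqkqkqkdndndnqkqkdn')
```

['qk', 'dn', 'qk']

`\1` is not a pattern — it's the concrete string captured by group 1, re-applied verbatim.
With a single group, `findall` returns only what that group captured — 3 items.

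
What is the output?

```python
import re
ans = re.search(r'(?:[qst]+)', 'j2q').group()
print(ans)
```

q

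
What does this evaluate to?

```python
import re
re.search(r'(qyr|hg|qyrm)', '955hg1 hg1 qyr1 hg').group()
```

'hg'

The match spans [3:5] → 'hg'.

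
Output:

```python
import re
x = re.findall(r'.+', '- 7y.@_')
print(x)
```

`findall` yields the raw match text (1 of them) because the pattern has no groups.

['- 7y.@_']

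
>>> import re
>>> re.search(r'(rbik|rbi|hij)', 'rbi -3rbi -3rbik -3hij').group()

'rbi'

`search` walks the string left to right and returns the first match it finds.
The match spans [0:3] → 'rbi'.
Captured: group 1 = 'rbi'.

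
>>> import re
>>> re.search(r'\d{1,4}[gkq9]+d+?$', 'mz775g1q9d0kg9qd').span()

The match spans [10:16] → '0kg9qd'.

(10, 16)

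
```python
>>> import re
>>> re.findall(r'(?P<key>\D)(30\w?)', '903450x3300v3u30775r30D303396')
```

This matches a non-digit (captured as 'key'); then the literal '30', then optionally a word character (captured).
Walking the string: at [13:17] match 'u307', groups = ('u', '307'); at [19:23] match 'r30D', groups = ('r', '30D').
With 2 capturing groups, `findall` returns a 2-tuple per match.

[('u', '307'), ('r', '30D')]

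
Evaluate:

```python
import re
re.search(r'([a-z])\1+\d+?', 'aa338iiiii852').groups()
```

('a',)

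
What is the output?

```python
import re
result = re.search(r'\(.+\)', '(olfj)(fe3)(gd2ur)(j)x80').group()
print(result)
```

(olfj)(fe3)(gd2ur)(j)

The match spans [0:21] → '(olfj)(fe3)(gd2ur)(j)'.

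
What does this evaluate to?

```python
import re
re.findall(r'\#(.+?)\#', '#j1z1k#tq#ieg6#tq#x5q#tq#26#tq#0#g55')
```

`findall` collects group 1 from each match (5 total).

['j1z1k', 'ieg6', 'x5q', '26', '0']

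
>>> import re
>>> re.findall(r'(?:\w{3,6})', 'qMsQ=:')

Pattern: 3 to 6 of a word character (non-capturing group).
Walking the string: at [0:4] → 'qMsQ'.
Since nothing is captured, `findall` lists the 1 matched substring directly.

['qMsQ']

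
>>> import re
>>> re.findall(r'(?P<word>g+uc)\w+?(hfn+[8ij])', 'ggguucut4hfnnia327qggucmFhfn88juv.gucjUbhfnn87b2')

Pattern: one or more of the literal 'g', then the literal 'uc' (captured as 'word'); then one or more of a word character (lazy); then the literal 'hf', then one or more of the literal 'n', then one of [8ij] (captured).
Walking the string: at [19:29] match 'ggucmFhfn8', groups = ('gguc', 'hfn8'); at [34:45] match 'gucjUbhfnn8', groups = ('guc', 'hfnn8').
Multiple groups make `findall` return tuples — one 2-tuple for each match.

[('gguc', 'hfn8'), ('guc', 'hfnn8')]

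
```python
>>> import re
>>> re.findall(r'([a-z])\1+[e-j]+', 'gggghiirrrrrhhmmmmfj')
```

['g', 'r', 'm']

`\1` has to match the exact text group 1 already captured.
`findall` collects group 1 from each match (3 total).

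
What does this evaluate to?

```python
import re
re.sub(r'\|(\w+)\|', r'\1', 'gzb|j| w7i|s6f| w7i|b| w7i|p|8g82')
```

Matches: at [3:6] → '|j|'; at [10:15] → '|s6f|'; at [19:22] → '|b|'; at [26:29] → '|p|'.
Each match is replaced using the text its own group 1 captured.

'gzbj w7is6f w7ib w7ip8g82'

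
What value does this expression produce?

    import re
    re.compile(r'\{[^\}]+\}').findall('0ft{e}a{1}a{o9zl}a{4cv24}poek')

['{e}', '{1}', '{o9zl}', '{4cv24}']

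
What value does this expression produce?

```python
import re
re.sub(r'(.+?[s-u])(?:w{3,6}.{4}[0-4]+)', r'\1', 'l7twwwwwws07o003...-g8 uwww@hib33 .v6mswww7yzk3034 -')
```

'l7t...-g8 u .v6ms -'

Lazy quantifiers expand one character at a time until the remainder of the pattern can match.
Each match is replaced using the text its own group 1 captured.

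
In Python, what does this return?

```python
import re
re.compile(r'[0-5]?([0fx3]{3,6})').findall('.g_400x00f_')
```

This matches optionally a character in [0-5]; then 3 to 6 of one of [0fx3] (captured).
Walking the string: at [3:10] match '400x00f', group 1 = '00x00f'.
`findall` collects group 1 from the one match (1 total).

['00x00f']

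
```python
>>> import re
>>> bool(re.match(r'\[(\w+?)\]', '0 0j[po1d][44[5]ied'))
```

False

With `match`, the pattern is implicitly anchored at the beginning.
Here the string doesn't start with a match, so the call returns None, and `bool(None)` is False.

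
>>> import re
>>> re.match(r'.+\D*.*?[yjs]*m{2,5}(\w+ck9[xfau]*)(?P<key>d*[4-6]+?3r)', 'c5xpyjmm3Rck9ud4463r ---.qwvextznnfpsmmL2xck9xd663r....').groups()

The match spans [0:51] → 'c5xpyjmm3Rck9ud4463r ---.qwvextznnfpsmmL2xck9xd663r'.
Captured: group 1 = 'L2xck9x', group 2 = 'd663r'.

('L2xck9x', 'd663r')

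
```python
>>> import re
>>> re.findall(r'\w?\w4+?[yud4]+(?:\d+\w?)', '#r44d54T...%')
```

['r44d54T']

This matches optionally a word character, then a word character, then one or more of the literal '4' (lazy); then one or more of one of [yud4]; then one or more of a digit, then optionally a word character (non-capturing group).
Scanning left to right: at [1:8] → 'r44d54T'.
With no groups in the pattern, `findall` gives back each whole match — 1 here.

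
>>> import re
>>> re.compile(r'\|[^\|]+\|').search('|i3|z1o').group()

'|i3|'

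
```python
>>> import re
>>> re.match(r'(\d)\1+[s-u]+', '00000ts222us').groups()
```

('0',)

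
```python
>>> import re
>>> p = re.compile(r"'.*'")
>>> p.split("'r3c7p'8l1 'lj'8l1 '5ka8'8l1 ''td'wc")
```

`split` removes every match and returns the 2 fragments in between.

['', 'wc']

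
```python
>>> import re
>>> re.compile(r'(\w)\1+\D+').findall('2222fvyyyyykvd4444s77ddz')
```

['2', '4', '7']

The backreference `\1` re-matches whatever the first group consumed, character for character.
With a single group, `findall` returns only what that group captured — 3 items.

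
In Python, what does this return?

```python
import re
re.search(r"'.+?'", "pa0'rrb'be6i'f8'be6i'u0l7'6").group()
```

"'rrb'"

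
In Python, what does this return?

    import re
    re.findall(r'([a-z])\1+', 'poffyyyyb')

['f', 'y']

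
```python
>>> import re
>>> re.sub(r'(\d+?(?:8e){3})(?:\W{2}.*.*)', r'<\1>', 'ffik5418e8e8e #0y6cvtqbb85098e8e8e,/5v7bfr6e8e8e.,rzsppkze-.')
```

Pattern: one or more of a digit (lazy), then the literal '8e' repeated 3 times (captured); then exactly 2 of a non-word character, then zero or more of any character, then zero or more of any character (non-capturing group).
Matches: at [4:60] → '5418e8e8e #0y6cvtqbb85098e8e8e,/5v7bfr6e8e8e.,rzsppkze-.'.
The replacement refers to a captured group, so each match is rewritten using its own captured text.

'ffik<5418e8e8e>'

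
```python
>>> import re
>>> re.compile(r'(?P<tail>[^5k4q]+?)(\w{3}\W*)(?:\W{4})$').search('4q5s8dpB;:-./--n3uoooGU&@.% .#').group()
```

's8dpB;:-./--n3uoooGU&@.% .#'

This matches one or more of any character except [5k4q] (lazy) (captured as 'tail'); then exactly 3 of a word character, then zero or more of a non-word character (captured); then exactly 4 of a non-word character (non-capturing group); then anchored at the end.
`re.search` scans for the first position where the pattern succeeds.
The match spans [3:30] → 's8dpB;:-./--n3uoooGU&@.% .#'.
Captured: group 1 = 's8dpB;:-./--n3uoo', group 2 = 'oGU&@.'.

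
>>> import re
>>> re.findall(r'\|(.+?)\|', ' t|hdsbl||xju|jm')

['hdsbl', 'xju']

Lazy quantifiers expand one character at a time until the remainder of the pattern can match.
Matches: at [2:9] match '|hdsbl|', group 1 = 'hdsbl'; at [9:14] match '|xju|', group 1 = 'xju'.
`findall` collects group 1 from each match (2 total).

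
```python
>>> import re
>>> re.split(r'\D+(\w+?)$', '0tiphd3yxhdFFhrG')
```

['0', '3yxhdFFhrG', '']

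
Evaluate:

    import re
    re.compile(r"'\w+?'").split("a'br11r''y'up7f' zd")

['a', '', "up7f' zd"]

Matches to split on: at [1:8] → "'br11r'"; at [8:11] → "'y'".
The string is cut at each match, leaving 3 pieces.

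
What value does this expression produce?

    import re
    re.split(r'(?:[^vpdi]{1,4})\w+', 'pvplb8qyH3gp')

The pattern matches 1 to 4 of any character except [vpdi] (non-capturing group); then one or more of a word character.
Matches to split on: at [3:12] → 'lb8qyH3gp'.
`split` removes every match and returns the 2 fragments in between.

['pvp', '']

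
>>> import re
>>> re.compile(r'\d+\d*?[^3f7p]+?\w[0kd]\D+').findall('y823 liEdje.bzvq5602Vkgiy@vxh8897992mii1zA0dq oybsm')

Pattern: one or more of a digit, then zero or more of a digit (lazy); then one or more of any character except [3f7p] (lazy); then a word character; then one of [0kd], then one or more of a non-digit.
Matches: at [1:16] → '823 liEdje.bzvq'; at [16:29] → '5602Vkgiy@vxh'; at [29:51] → '8897992mii1zA0dq oybsm'.
No capturing groups, so `findall` returns the 3 full match strings.

['823 liEdje.bzvq', '5602Vkgiy@vxh', '8897992mii1zA0dq oybsm']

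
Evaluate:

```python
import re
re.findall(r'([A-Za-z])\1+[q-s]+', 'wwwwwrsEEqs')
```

After group 1 captures some text, `\1` only succeeds where that same text appears again.
Walking the string: at [0:7] match 'wwwwwrs', group 1 = 'w'; at [7:11] match 'EEqs', group 1 = 'E'.
Because there's exactly one group, `findall` drops the full match and keeps group 1 from each hit.

['w', 'E']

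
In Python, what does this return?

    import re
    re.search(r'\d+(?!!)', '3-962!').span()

`(?!…)`/`(?<!…)` only lets a position through if the neighbouring text does NOT match; no characters are consumed.
`re.search` tries every starting position until one works.
The match spans [0:1] → '3'.

(0, 1)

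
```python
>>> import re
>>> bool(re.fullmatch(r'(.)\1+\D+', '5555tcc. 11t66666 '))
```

After group 1 captures some text, `\1` only succeeds where that same text appears again.
For `fullmatch`, every character of the input must be accounted for by the pattern.
Here the pattern can't cover the whole string, so the call returns None, and `bool(None)` is False.

False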